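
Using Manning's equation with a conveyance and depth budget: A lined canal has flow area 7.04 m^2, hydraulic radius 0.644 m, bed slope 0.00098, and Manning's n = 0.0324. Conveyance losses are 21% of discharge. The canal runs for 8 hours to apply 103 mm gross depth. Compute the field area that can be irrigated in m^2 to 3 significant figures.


Approach: apply Manning's equation with a conveyance and depth budget, Q = (1/n)*A*R^(2/3)*S^(1/2); Q_field = Q*(1-loss); Area = Q_field*t/(d/1000).
Step 1 — canal discharge (Manning's equation):
  Q = (1/0.0324) * 7.04 * 0.644^(2/3) * 0.00098^(1/2) = 5.0726 m^3/s
Step 2 — delivered flow: Q_field = 5.0726*(1 - 21/100) = 4.0074 m^3/s
Step 3 — volume delivered: V = 4.0074 * 8*3600 = 115410 m^3
Step 4 — area served: A = V / (depth/1000) = 115410 / 0.103 = 1120000 m^2
Therefore the field area that can be irrigated = 1120000 m^2.


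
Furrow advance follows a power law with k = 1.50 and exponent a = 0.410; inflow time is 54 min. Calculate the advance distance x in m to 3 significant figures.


Approach: apply the power-law advance function, x = k*t^a.
x = 1.50 * 54^0.410 = 7.70 m
Therefore the advance distance x = 7.70 m.


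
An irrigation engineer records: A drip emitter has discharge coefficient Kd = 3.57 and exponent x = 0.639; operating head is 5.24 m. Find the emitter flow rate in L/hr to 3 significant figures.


Approach: apply the emitter characteristic equation, q = Kd * h^x.
q = 3.57 * 5.24^0.639 = 10.3 L/hr
Therefore the emitter flow rate = 10.3 L/hr.


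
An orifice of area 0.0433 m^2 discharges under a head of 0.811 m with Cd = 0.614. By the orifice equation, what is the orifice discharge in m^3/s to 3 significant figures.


Approach: apply the orifice equation, Q = Cd*A*sqrt(2*g*h).
Q = 0.614 * 0.0433 * sqrt(2*9.81*0.811) = 0.106 m^3/s
Therefore the orifice discharge = 0.106 m^3/s.


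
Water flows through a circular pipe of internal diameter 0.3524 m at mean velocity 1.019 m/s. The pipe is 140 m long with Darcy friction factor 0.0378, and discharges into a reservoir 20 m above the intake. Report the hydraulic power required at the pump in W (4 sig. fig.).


Approach: apply continuity + Darcy-Weisbach + hydraulic power, Q = A*v; hf = f*(L/D)*(v^2/(2g)); H = static + hf; P = rho*g*Q*H.
Step 1 — flow rate (continuity, Q = A*v):
  A = pi*(0.3524/2)^2 = 0.0975353 m^2
  Q = 0.0975353 * 1.019 = 0.0993884 m^3/s
Step 2 — friction head loss (Darcy-Weisbach):
  hf = 0.0378 * (140/0.3524) * (1.019^2 / (2*9.81))
  hf = 0.794755 m
Step 3 — total head: H = 20 + 0.794755 = 20.7948 m
Step 4 — hydraulic power (P = rho*g*Q*H):
  P = 1000 * 9.81 * 0.0993884 * 20.7948 = 20270 W
Therefore the hydraulic power required at the pump = 20270 W.


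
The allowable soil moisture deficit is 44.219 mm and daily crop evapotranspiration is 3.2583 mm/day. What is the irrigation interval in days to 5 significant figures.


Approach: apply the irrigation interval relation, interval = SMD / ETc.
interval = 44.219 / 3.2583 = 13.571 days
Therefore the irrigation interval = 13.571 days.


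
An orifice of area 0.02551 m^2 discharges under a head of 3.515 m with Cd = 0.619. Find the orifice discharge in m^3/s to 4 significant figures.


Approach: apply the orifice equation, Q = Cd*A*sqrt(2*g*h).
Q = 0.619 * 0.02551 * sqrt(2*9.81*3.515) = 0.1311 m^3/s
Therefore the orifice discharge = 0.1311 m^3/s.


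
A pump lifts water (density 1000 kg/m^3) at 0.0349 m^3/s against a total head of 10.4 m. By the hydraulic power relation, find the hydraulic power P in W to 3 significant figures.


Approach: apply the hydraulic power relation, P = rho*g*Q*H.
P = 1000 * 9.81 * 0.0349 * 10.4 = 3560 W
Therefore the hydraulic power P = 3560 W.


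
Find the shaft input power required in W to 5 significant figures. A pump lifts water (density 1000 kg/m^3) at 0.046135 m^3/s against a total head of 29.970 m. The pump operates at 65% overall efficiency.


Approach: apply hydraulic power then efficiency conversion, P = rho*g*Q*H; P_in = P/eta.
Step 1 — hydraulic power (P = rho*g*Q*H):
  P = 1000 * 9.81 * 0.046135 * 29.970 = 13563.95 W
Step 2 — input power: P_in = P/eta = 13563.95 / 0.65 = 20868 W
Therefore the shaft input power required = 20868 W.


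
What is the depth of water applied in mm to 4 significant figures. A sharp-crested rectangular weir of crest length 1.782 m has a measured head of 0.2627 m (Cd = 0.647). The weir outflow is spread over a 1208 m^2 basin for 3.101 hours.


Approach: apply the rectangular weir equation with a volume-to-depth conversion, Q = (2/3)*Cd*L*sqrt(2g)*H^1.5; d = Q*t/A * 1000.
Step 1 — weir discharge:
  Q = (2/3)*0.647*1.782*sqrt(2*9.81)*0.2627^1.5 = 0.458417 m^3/s
Step 2 — volume: V = 0.458417 * 3.101*3600 = 5117.58 m^3
Step 3 — depth: d = V/A * 1000 = 5117.58/1208 * 1000 = 4236 mm
Therefore the depth of water applied = 4236 mm.


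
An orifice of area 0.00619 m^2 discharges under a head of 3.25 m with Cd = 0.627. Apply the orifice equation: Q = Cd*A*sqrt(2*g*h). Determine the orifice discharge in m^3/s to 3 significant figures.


Q = 0.627 * 0.00619 * sqrt(2*9.81*3.25) = 0.0310 m^3/s
Therefore the orifice discharge = 0.0310 m^3/s.


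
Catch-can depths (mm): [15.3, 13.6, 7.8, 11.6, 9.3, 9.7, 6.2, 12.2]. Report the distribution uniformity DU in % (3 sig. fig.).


Approach: apply the low-quarter distribution uniformity, DU = (mean of lowest quarter of readings / overall mean)*100.
sorted lowest 2 of 8: [6.2, 7.8] -> mean = 7.0000 mm
overall mean = 10.713 mm
DU = (7.0000/10.713)*100 = 65.3 %
Therefore the distribution uniformity DU = 65.3 %.


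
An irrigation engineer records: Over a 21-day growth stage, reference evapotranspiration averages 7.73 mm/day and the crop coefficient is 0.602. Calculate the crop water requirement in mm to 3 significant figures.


Approach: apply the crop water requirement relation, CWR = ET0 * Kc * days.
CWR = 7.73 * 0.602 * 21 = 97.7 mm
Therefore the crop water requirement = 97.7 mm.


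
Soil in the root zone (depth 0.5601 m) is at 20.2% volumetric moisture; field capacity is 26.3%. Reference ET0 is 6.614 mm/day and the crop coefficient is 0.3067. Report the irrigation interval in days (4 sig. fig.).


Approach: apply soil-water budget scheduling, SMD = (FC-theta)/100*depth*1000; ETc = ET0*Kc; interval = SMD/ETc.
Step 1 — soil moisture deficit:
  SMD = (26.3 - 20.2)/100 * 0.5601 * 1000 = 34.1661 mm
Step 2 — daily crop ET (ETc = ET0*Kc):
  ETc = 6.614 * 0.3067 = 2.02851 mm/day
Step 3 — irrigation interval (SMD/ETc):
  interval = 34.1661 / 2.02851 = 16.84 days
Therefore the irrigation interval = 16.84 days.


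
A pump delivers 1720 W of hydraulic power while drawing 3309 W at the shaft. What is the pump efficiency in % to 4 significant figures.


Approach: apply the efficiency ratio, eta = (P_out/P_in)*100.
eta = (1720 / 3309) * 100 = 51.98 %
Therefore the pump efficiency = 51.98 %.


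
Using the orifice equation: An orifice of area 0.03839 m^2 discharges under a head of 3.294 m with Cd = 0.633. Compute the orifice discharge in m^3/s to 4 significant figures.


Approach: apply the orifice equation, Q = Cd*A*sqrt(2*g*h).
Q = 0.633 * 0.03839 * sqrt(2*9.81*3.294) = 0.1954 m^3/s
Therefore the orifice discharge = 0.1954 m^3/s.


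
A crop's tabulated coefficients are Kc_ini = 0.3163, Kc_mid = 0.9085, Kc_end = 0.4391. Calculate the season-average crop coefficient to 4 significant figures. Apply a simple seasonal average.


Approach: apply a simple seasonal average, Kc_avg = (Kc_ini + Kc_mid + Kc_end)/3.
Kc_avg = (0.3163 + 0.9085 + 0.4391)/3 = 0.5546
Therefore the season-average crop coefficient = 0.5546.


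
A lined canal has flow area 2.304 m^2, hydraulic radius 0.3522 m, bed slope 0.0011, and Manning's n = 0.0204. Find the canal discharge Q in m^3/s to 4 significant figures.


Approach: apply Manning's equation, Q = (1/n)*A*R^(2/3)*S^(1/2).
Q = (1/0.0204) * 2.304 * 0.3522^(2/3) * 0.0011^(1/2) = 1.868 m^3/s
Therefore the canal discharge Q = 1.868 m^3/s.


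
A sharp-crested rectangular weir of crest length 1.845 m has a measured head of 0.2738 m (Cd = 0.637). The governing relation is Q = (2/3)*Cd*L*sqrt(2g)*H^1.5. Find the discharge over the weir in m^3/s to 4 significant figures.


Q = (2/3)*0.637*1.845*sqrt(2*9.81)*0.2738^1.5 = 0.4972 m^3/s
Therefore the discharge over the weir = 0.4972 m^3/s.


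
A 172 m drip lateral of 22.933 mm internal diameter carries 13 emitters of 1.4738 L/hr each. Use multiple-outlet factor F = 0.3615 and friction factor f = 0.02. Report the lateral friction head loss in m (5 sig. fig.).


Approach: apply Darcy-Weisbach with the multiple-outlet F-factor, Q = n*q/(3600*1000) m^3/s; v = Q/A; hf = F*f*(L/D)*(v^2/(2g)).
Q = 13*1.4738/(3600*1000) = 5.322056e-06 m^3/s
A = pi*(22.933e-3/2)^2 = 4.130586e-04 m^2, so v = Q/A = 0.01288451 m/s
hf = 0.3615*0.02*(172/0.022933)*(0.01288451^2/(2*9.81)) = 0.00045882 m
Therefore the lateral friction head loss = 0.00045882 m.


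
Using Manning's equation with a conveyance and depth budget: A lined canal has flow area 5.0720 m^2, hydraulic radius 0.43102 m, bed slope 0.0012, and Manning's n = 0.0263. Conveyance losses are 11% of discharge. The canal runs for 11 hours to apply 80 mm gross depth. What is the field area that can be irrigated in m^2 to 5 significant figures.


Approach: apply Manning's equation with a conveyance and depth budget, Q = (1/n)*A*R^(2/3)*S^(1/2); Q_field = Q*(1-loss); Area = Q_field*t/(d/1000).
Step 1 — canal discharge (Manning's equation):
  Q = (1/0.0263) * 5.0720 * 0.43102^(2/3) * 0.0012^(1/2) = 3.811937 m^3/s
Step 2 — delivered flow: Q_field = 3.811937*(1 - 11/100) = 3.392624 m^3/s
Step 3 — volume delivered: V = 3.392624 * 11*3600 = 134347.9 m^3
Step 4 — area served: A = V / (depth/1000) = 134347.9 / 0.08 = 1679300 m^2
Therefore the field area that can be irrigated = 1679300 m^2.


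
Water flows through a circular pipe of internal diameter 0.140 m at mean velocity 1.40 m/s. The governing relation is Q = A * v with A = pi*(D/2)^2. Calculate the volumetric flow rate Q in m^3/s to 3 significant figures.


A = pi*(0.140/2)^2 = 0.015394 m^2
Q = 0.015394 * 1.40 = 0.0216 m^3/s
Therefore the volumetric flow rate Q = 0.0216 m^3/s.


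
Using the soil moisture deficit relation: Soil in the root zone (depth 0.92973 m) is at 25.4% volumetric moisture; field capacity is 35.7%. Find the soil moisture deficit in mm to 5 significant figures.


Approach: apply the soil moisture deficit relation, SMD = (FC - theta)/100 * depth * 1000.
SMD = (35.7 - 25.4)/100 * 0.92973 * 1000 = 95.762 mm
Therefore the soil moisture deficit = 95.762 mm.


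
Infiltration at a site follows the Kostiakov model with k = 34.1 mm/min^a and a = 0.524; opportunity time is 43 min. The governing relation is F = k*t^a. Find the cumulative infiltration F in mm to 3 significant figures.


F = 34.1 * 43^0.524 = 245 mm
Therefore the cumulative infiltration F = 245 mm.


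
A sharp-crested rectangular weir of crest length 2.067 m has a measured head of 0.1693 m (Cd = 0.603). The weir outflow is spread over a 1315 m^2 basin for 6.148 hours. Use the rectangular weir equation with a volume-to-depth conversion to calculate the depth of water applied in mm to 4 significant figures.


Approach: apply the rectangular weir equation with a volume-to-depth conversion, Q = (2/3)*Cd*L*sqrt(2g)*H^1.5; d = Q*t/A * 1000.
Step 1 — weir discharge:
  Q = (2/3)*0.603*2.067*sqrt(2*9.81)*0.1693^1.5 = 0.256390 m^3/s
Step 2 — volume: V = 0.256390 * 6.148*3600 = 5674.63 m^3
Step 3 — depth: d = V/A * 1000 = 5674.63/1315 * 1000 = 4315 mm
Therefore the depth of water applied = 4315 mm.


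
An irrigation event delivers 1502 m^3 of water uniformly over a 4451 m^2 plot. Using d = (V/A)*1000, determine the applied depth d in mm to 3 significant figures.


d = (1502 / 4451) * 1000 = 337 mm
Therefore the applied depth d = 337 mm.


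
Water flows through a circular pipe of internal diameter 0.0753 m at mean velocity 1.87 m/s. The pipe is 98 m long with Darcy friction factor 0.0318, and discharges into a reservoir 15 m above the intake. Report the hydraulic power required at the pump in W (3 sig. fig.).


Approach: apply continuity + Darcy-Weisbach + hydraulic power, Q = A*v; hf = f*(L/D)*(v^2/(2g)); H = static + hf; P = rho*g*Q*H.
Step 1 — flow rate (continuity, Q = A*v):
  A = pi*(0.0753/2)^2 = 0.0044533 m^2
  Q = 0.0044533 * 1.87 = 0.0083276 m^3/s
Step 2 — friction head loss (Darcy-Weisbach):
  hf = 0.0318 * (98/0.0753) * (1.87^2 / (2*9.81))
  hf = 7.3764 m
Step 3 — total head: H = 15 + 7.3764 = 22.376 m
Step 4 — hydraulic power (P = rho*g*Q*H):
  P = 1000 * 9.81 * 0.0083276 * 22.376 = 1830 W
Therefore the hydraulic power required at the pump = 1830 W.


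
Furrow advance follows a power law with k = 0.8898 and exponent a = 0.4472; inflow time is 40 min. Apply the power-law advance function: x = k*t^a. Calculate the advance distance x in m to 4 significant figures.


x = 0.8898 * 40^0.4472 = 4.632 m
Therefore the advance distance x = 4.632 m.


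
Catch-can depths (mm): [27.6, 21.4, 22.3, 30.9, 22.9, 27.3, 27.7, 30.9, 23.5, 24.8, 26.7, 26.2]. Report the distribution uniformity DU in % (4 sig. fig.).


Approach: apply the low-quarter distribution uniformity, DU = (mean of lowest quarter of readings / overall mean)*100.
sorted lowest 3 of 12: [21.4, 22.3, 22.9] -> mean = 22.2000 mm
overall mean = 26.0167 mm
DU = (22.2000/26.0167)*100 = 85.33 %
Therefore the distribution uniformity DU = 85.33 %.


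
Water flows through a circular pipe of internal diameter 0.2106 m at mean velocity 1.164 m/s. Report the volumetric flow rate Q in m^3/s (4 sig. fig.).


Approach: apply the continuity equation for pipe flow, Q = A * v with A = pi*(D/2)^2.
A = pi*(0.2106/2)^2 = 0.0348343 m^2
Q = 0.0348343 * 1.164 = 0.04055 m^3/s
Therefore the volumetric flow rate Q = 0.04055 m^3/s.


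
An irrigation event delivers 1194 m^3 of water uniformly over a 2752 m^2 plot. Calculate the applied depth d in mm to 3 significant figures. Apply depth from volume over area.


Approach: apply depth from volume over area, d = (V/A)*1000.
d = (1194 / 2752) * 1000 = 434 mm
Therefore the applied depth d = 434 mm.


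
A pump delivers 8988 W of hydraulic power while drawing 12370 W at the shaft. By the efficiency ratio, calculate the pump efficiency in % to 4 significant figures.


Approach: apply the efficiency ratio, eta = (P_out/P_in)*100.
eta = (8988 / 12370) * 100 = 72.66 %
Therefore the pump efficiency = 72.66 %.


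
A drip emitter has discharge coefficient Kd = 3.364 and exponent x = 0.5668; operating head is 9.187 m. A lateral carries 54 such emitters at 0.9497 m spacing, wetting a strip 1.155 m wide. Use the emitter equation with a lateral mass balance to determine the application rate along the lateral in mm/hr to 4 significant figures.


Approach: apply the emitter equation with a lateral mass balance, q = Kd*h^x; Q = n*q; rate = Q/(n*spacing*width).
Step 1 — single emitter flow (q = Kd*h^x):
  q = 3.364 * 9.187^0.5668 = 11.8245 L/hr
Step 2 — total lateral flow: Q = 54 * 11.8245 = 638.523 L/hr
Step 3 — wetted area: A = 54 * 0.9497 * 1.155 = 59.2328 m^2
Step 4 — application rate: Q/A = 638.523/59.2328 = 10.78 mm/hr
Therefore the application rate along the lateral = 10.78 mm/hr.


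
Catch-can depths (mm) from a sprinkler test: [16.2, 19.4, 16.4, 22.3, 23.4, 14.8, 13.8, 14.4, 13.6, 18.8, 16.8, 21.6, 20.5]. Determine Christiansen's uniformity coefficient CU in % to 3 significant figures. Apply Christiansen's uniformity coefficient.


Approach: apply Christiansen's uniformity coefficient, CU = (1 - mean_abs_deviation/mean)*100.
mean = 17.846 mm
mean |d_i - mean| = 2.9112 mm
CU = (1 - 2.9112/17.846)*100 = 83.7 %
Therefore Christiansen's uniformity coefficient CU = 83.7 %.


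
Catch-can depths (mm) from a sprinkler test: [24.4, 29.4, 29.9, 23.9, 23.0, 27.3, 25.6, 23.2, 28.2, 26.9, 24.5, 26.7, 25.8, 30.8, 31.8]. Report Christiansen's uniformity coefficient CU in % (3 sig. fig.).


Approach: apply Christiansen's uniformity coefficient, CU = (1 - mean_abs_deviation/mean)*100.
mean = 26.760 mm
mean |d_i - mean| = 2.2640 mm
CU = (1 - 2.2640/26.760)*100 = 91.5 %
Therefore Christiansen's uniformity coefficient CU = 91.5 %.


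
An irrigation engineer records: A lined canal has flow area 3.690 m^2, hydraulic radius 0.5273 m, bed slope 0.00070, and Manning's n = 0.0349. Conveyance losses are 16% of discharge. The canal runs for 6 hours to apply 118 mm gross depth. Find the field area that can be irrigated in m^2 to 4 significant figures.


Approach: apply Manning's equation with a conveyance and depth budget, Q = (1/n)*A*R^(2/3)*S^(1/2); Q_field = Q*(1-loss); Area = Q_field*t/(d/1000).
Step 1 — canal discharge (Manning's equation):
  Q = (1/0.0349) * 3.690 * 0.5273^(2/3) * 0.00070^(1/2) = 1.82581 m^3/s
Step 2 — delivered flow: Q_field = 1.82581*(1 - 16/100) = 1.53368 m^3/s
Step 3 — volume delivered: V = 1.53368 * 6*3600 = 33127.5 m^3
Step 4 — area served: A = V / (depth/1000) = 33127.5 / 0.118 = 280700 m^2
Therefore the field area that can be irrigated = 280700 m^2.


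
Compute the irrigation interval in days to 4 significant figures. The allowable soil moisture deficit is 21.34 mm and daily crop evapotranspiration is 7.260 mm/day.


Approach: apply the irrigation interval relation, interval = SMD / ETc.
interval = 21.34 / 7.260 = 2.939 days
Therefore the irrigation interval = 2.939 days.


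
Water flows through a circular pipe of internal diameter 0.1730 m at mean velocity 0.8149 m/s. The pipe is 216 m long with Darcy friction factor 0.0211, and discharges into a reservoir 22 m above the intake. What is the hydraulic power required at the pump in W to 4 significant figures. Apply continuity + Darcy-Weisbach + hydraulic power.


Approach: apply continuity + Darcy-Weisbach + hydraulic power, Q = A*v; hf = f*(L/D)*(v^2/(2g)); H = static + hf; P = rho*g*Q*H.
Step 1 — flow rate (continuity, Q = A*v):
  A = pi*(0.1730/2)^2 = 0.0235062 m^2
  Q = 0.0235062 * 0.8149 = 0.0191552 m^3/s
Step 2 — friction head loss (Darcy-Weisbach):
  hf = 0.0211 * (216/0.1730) * (0.8149^2 / (2*9.81))
  hf = 0.891661 m
Step 3 — total head: H = 22 + 0.891661 = 22.8917 m
Step 4 — hydraulic power (P = rho*g*Q*H):
  P = 1000 * 9.81 * 0.0191552 * 22.8917 = 4302 W
Therefore the hydraulic power required at the pump = 4302 W.


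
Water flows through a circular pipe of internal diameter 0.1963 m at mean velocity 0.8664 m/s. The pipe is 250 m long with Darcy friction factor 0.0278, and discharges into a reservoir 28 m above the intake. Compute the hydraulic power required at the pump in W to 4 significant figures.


Approach: apply continuity + Darcy-Weisbach + hydraulic power, Q = A*v; hf = f*(L/D)*(v^2/(2g)); H = static + hf; P = rho*g*Q*H.
Step 1 — flow rate (continuity, Q = A*v):
  A = pi*(0.1963/2)^2 = 0.0302643 m^2
  Q = 0.0302643 * 0.8664 = 0.0262210 m^3/s
Step 2 — friction head loss (Darcy-Weisbach):
  hf = 0.0278 * (250/0.1963) * (0.8664^2 / (2*9.81))
  hf = 1.35457 m
Step 3 — total head: H = 28 + 1.35457 = 29.3546 m
Step 4 — hydraulic power (P = rho*g*Q*H):
  P = 1000 * 9.81 * 0.0262210 * 29.3546 = 7551 W
Therefore the hydraulic power required at the pump = 7551 W.


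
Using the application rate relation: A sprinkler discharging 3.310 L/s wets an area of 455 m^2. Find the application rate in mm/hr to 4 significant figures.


Approach: apply the application rate relation, rate = (Q/A)*3600.
rate = (3.310 / 455) * 3600 = 26.19 mm/hr
Therefore the application rate = 26.19 mm/hr.


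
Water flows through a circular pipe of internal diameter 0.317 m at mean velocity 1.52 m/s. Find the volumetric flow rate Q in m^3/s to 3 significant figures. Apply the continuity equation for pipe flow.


Approach: apply the continuity equation for pipe flow, Q = A * v with A = pi*(D/2)^2.
A = pi*(0.317/2)^2 = 0.078924 m^2
Q = 0.078924 * 1.52 = 0.120 m^3/s
Therefore the volumetric flow rate Q = 0.120 m^3/s.


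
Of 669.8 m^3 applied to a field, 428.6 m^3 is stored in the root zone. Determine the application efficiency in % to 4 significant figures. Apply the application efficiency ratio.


Approach: apply the application efficiency ratio, Ea = (stored/applied)*100.
Ea = (428.6/669.8)*100 = 63.99 %
Therefore the application efficiency = 63.99 %.


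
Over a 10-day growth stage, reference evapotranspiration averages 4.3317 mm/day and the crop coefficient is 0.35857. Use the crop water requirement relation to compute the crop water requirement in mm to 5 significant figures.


Approach: apply the crop water requirement relation, CWR = ET0 * Kc * days.
CWR = 4.3317 * 0.35857 * 10 = 15.532 mm
Therefore the crop water requirement = 15.532 mm.


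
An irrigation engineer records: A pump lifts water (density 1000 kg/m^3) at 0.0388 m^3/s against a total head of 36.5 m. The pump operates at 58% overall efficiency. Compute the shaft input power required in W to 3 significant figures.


Approach: apply hydraulic power then efficiency conversion, P = rho*g*Q*H; P_in = P/eta.
Step 1 — hydraulic power (P = rho*g*Q*H):
  P = 1000 * 9.81 * 0.0388 * 36.5 = 13893 W
Step 2 — input power: P_in = P/eta = 13893 / 0.58 = 24000 W
Therefore the shaft input power required = 24000 W.


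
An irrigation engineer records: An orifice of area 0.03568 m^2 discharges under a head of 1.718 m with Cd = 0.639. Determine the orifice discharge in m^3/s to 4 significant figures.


Approach: apply the orifice equation, Q = Cd*A*sqrt(2*g*h).
Q = 0.639 * 0.03568 * sqrt(2*9.81*1.718) = 0.1324 m^3/s
Therefore the orifice discharge = 0.1324 m^3/s.


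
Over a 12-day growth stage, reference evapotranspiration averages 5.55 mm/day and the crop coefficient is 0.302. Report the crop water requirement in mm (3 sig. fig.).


Approach: apply the crop water requirement relation, CWR = ET0 * Kc * days.
CWR = 5.55 * 0.302 * 12 = 20.1 mm
Therefore the crop water requirement = 20.1 mm.


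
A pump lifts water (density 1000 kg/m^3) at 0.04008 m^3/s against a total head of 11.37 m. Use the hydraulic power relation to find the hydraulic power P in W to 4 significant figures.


Approach: apply the hydraulic power relation, P = rho*g*Q*H.
P = 1000 * 9.81 * 0.04008 * 11.37 = 4471 W
Therefore the hydraulic power P = 4471 W.


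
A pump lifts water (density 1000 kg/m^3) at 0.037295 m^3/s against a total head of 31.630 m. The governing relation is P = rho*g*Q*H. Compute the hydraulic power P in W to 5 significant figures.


P = 1000 * 9.81 * 0.037295 * 31.630 = 11572 W
Therefore the hydraulic power P = 11572 W.


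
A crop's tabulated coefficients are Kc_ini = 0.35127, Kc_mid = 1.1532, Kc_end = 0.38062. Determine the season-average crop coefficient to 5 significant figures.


Approach: apply a simple seasonal average, Kc_avg = (Kc_ini + Kc_mid + Kc_end)/3.
Kc_avg = (0.35127 + 1.1532 + 0.38062)/3 = 0.62836
Therefore the season-average crop coefficient = 0.62836.


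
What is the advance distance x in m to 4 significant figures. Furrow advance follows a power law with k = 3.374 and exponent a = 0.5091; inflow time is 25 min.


Approach: apply the power-law advance function, x = k*t^a.
x = 3.374 * 25^0.5091 = 17.37 m
Therefore the advance distance x = 17.37 m.


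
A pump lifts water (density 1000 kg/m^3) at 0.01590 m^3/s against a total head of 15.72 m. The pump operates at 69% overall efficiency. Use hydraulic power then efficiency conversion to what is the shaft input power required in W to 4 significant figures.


Approach: apply hydraulic power then efficiency conversion, P = rho*g*Q*H; P_in = P/eta.
Step 1 — hydraulic power (P = rho*g*Q*H):
  P = 1000 * 9.81 * 0.01590 * 15.72 = 2451.99 W
Step 2 — input power: P_in = P/eta = 2451.99 / 0.69 = 3554 W
Therefore the shaft input power required = 3554 W.


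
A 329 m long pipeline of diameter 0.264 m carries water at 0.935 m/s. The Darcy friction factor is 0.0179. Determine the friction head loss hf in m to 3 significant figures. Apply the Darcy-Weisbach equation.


Approach: apply the Darcy-Weisbach equation, hf = f*(L/D)*(v^2/(2g)).
hf = 0.0179 * (329/0.264) * (0.935^2 / (2*9.81))
hf = 0.994 m
Therefore the friction head loss hf = 0.994 m.


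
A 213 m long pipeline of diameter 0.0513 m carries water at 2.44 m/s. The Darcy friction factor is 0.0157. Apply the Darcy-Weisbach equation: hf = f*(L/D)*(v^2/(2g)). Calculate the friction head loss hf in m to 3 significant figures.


hf = 0.0157 * (213/0.0513) * (2.44^2 / (2*9.81))
hf = 19.8 m
Therefore the friction head loss hf = 19.8 m.


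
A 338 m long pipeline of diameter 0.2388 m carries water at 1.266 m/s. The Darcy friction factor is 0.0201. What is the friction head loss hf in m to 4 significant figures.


Approach: apply the Darcy-Weisbach equation, hf = f*(L/D)*(v^2/(2g)).
hf = 0.0201 * (338/0.2388) * (1.266^2 / (2*9.81))
hf = 2.324 m
Therefore the friction head loss hf = 2.324 m.


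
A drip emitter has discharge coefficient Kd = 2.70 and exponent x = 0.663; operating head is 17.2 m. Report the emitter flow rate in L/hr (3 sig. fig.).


Approach: apply the emitter characteristic equation, q = Kd * h^x.
q = 2.70 * 17.2^0.663 = 17.8 L/hr
Therefore the emitter flow rate = 17.8 L/hr.


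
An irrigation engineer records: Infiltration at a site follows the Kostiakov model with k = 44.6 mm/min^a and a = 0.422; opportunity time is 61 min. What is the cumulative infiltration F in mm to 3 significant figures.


Approach: apply the Kostiakov infiltration equation, F = k*t^a.
F = 44.6 * 61^0.422 = 253 mm
Therefore the cumulative infiltration F = 253 mm.


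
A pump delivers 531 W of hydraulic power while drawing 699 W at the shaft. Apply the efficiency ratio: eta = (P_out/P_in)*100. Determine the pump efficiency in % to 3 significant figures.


eta = (531 / 699) * 100 = 76.0 %
Therefore the pump efficiency = 76.0 %.


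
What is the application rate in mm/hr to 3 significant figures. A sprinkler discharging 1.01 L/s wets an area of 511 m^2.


Approach: apply the application rate relation, rate = (Q/A)*3600.
rate = (1.01 / 511) * 3600 = 7.12 mm/hr
Therefore the application rate = 7.12 mm/hr.


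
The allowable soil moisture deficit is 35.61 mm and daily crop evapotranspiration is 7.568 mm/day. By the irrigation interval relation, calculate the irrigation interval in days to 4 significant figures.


Approach: apply the irrigation interval relation, interval = SMD / ETc.
interval = 35.61 / 7.568 = 4.705 days
Therefore the irrigation interval = 4.705 days.


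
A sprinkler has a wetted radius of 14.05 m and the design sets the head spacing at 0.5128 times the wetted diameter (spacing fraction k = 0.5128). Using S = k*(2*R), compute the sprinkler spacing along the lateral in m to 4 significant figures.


S = 0.5128 * (2 * 14.05) = 14.41 m
Therefore the sprinkler spacing along the lateral = 14.41 m.


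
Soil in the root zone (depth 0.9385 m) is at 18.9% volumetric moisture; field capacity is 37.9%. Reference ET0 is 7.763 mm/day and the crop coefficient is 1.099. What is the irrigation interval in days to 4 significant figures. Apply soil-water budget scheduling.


Approach: apply soil-water budget scheduling, SMD = (FC-theta)/100*depth*1000; ETc = ET0*Kc; interval = SMD/ETc.
Step 1 — soil moisture deficit:
  SMD = (37.9 - 18.9)/100 * 0.9385 * 1000 = 178.315 mm
Step 2 — daily crop ET (ETc = ET0*Kc):
  ETc = 7.763 * 1.099 = 8.53154 mm/day
Step 3 — irrigation interval (SMD/ETc):
  interval = 178.315 / 8.53154 = 20.90 days
Therefore the irrigation interval = 20.90 days.


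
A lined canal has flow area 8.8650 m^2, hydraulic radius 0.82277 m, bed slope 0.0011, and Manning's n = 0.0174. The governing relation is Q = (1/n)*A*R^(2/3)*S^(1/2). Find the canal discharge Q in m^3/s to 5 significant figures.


Q = (1/0.0174) * 8.8650 * 0.82277^(2/3) * 0.0011^(1/2) = 14.837 m^3/s
Therefore the canal discharge Q = 14.837 m^3/s.


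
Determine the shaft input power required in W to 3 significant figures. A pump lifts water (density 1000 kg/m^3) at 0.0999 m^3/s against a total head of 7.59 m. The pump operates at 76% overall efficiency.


Approach: apply hydraulic power then efficiency conversion, P = rho*g*Q*H; P_in = P/eta.
Step 1 — hydraulic power (P = rho*g*Q*H):
  P = 1000 * 9.81 * 0.0999 * 7.59 = 7438.3 W
Step 2 — input power: P_in = P/eta = 7438.3 / 0.76 = 9790 W
Therefore the shaft input power required = 9790 W.


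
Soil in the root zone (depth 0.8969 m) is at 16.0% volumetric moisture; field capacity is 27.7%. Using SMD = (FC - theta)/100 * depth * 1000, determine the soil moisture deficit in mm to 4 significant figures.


SMD = (27.7 - 16.0)/100 * 0.8969 * 1000 = 104.9 mm
Therefore the soil moisture deficit = 104.9 mm.


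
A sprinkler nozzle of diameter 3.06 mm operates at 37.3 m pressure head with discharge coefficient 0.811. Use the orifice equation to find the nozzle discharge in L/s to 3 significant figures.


Approach: apply the orifice equation, Q = Cd*A*sqrt(2*g*h), A = pi*(d/2)^2.
A = pi*(3.06e-3/2)^2 = 7.3542e-06 m^2
Q = 0.811 * 7.3542e-06 * sqrt(2*9.81*37.3) * 1000 = 0.161 L/s
Therefore the nozzle discharge = 0.161 L/s.


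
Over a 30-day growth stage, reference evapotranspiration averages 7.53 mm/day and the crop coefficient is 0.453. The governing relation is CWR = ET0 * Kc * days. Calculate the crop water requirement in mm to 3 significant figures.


CWR = 7.53 * 0.453 * 30 = 102 mm
Therefore the crop water requirement = 102 mm.


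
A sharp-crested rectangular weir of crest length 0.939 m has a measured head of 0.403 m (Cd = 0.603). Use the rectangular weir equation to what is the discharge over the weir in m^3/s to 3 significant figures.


Approach: apply the rectangular weir equation, Q = (2/3)*Cd*L*sqrt(2g)*H^1.5.
Q = (2/3)*0.603*0.939*sqrt(2*9.81)*0.403^1.5 = 0.428 m^3/s
Therefore the discharge over the weir = 0.428 m^3/s.


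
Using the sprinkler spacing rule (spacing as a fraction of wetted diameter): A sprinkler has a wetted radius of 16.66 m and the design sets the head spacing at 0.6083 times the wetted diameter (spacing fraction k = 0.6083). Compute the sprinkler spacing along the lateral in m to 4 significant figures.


Approach: apply the sprinkler spacing rule (spacing as a fraction of wetted diameter), S = k*(2*R).
S = 0.6083 * (2 * 16.66) = 20.27 m
Therefore the sprinkler spacing along the lateral = 20.27 m.


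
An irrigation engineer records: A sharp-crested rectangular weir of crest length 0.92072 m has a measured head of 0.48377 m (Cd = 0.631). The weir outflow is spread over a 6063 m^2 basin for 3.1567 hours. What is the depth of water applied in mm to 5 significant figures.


Approach: apply the rectangular weir equation with a volume-to-depth conversion, Q = (2/3)*Cd*L*sqrt(2g)*H^1.5; d = Q*t/A * 1000.
Step 1 — weir discharge:
  Q = (2/3)*0.631*0.92072*sqrt(2*9.81)*0.48377^1.5 = 0.5772628 m^3/s
Step 2 — volume: V = 0.5772628 * 3.1567*3600 = 6560.084 m^3
Step 3 — depth: d = V/A * 1000 = 6560.084/6063 * 1000 = 1082.0 mm
Therefore the depth of water applied = 1082.0 mm.


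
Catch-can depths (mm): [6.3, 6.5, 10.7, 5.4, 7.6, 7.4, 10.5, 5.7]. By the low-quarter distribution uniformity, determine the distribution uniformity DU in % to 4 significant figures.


Approach: apply the low-quarter distribution uniformity, DU = (mean of lowest quarter of readings / overall mean)*100.
sorted lowest 2 of 8: [5.4, 5.7] -> mean = 5.55000 mm
overall mean = 7.51250 mm
DU = (5.55000/7.51250)*100 = 73.88 %
Therefore the distribution uniformity DU = 73.88 %.


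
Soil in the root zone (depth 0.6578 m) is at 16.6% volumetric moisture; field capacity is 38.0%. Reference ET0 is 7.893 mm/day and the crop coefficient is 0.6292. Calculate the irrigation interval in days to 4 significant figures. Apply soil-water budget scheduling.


Approach: apply soil-water budget scheduling, SMD = (FC-theta)/100*depth*1000; ETc = ET0*Kc; interval = SMD/ETc.
Step 1 — soil moisture deficit:
  SMD = (38.0 - 16.6)/100 * 0.6578 * 1000 = 140.769 mm
Step 2 — daily crop ET (ETc = ET0*Kc):
  ETc = 7.893 * 0.6292 = 4.96628 mm/day
Step 3 — irrigation interval (SMD/ETc):
  interval = 140.769 / 4.96628 = 28.35 days
Therefore the irrigation interval = 28.35 days.


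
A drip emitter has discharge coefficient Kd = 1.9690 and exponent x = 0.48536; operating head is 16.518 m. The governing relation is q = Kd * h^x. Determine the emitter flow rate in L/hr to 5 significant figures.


q = 1.9690 * 16.518^0.48536 = 7.6806 L/hr
Therefore the emitter flow rate = 7.6806 L/hr.


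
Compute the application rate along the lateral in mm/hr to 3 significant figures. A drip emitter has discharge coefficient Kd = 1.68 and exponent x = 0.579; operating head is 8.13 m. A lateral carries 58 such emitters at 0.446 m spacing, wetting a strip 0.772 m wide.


Approach: apply the emitter equation with a lateral mass balance, q = Kd*h^x; Q = n*q; rate = Q/(n*spacing*width).
Step 1 — single emitter flow (q = Kd*h^x):
  q = 1.68 * 8.13^0.579 = 5.6526 L/hr
Step 2 — total lateral flow: Q = 58 * 5.6526 = 327.85 L/hr
Step 3 — wetted area: A = 58 * 0.446 * 0.772 = 19.970 m^2
Step 4 — application rate: Q/A = 327.85/19.970 = 16.4 mm/hr
Therefore the application rate along the lateral = 16.4 mm/hr.


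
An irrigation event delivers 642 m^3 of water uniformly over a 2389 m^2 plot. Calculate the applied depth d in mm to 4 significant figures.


Approach: apply depth from volume over area, d = (V/A)*1000.
d = (642 / 2389) * 1000 = 268.7 mm
Therefore the applied depth d = 268.7 mm.


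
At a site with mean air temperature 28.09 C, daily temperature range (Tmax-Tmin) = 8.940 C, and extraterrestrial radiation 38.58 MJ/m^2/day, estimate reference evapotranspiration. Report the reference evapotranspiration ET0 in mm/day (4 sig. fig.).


Approach: apply the Hargreaves-Samani method, ET0 = 0.0023*(Tmean+17.8)*sqrt(Tmax-Tmin)*0.408*Ra.
ET0 = 0.0023*(28.09+17.8)*sqrt(8.940)*0.408*38.58 = 4.967 mm/day
Therefore the reference evapotranspiration ET0 = 4.967 mm/day.


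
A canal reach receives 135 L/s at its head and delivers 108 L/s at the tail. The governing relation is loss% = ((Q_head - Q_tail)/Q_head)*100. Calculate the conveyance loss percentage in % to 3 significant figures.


loss = ((135 - 108)/135)*100 = 20.0 %
Therefore the conveyance loss percentage = 20.0 %.


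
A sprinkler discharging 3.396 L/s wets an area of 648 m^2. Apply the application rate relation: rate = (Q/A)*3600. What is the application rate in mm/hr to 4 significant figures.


rate = (3.396 / 648) * 3600 = 18.87 mm/hr
Therefore the application rate = 18.87 mm/hr.


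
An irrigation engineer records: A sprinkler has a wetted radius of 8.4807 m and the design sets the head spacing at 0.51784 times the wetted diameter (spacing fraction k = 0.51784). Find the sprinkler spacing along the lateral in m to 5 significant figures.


Approach: apply the sprinkler spacing rule (spacing as a fraction of wetted diameter), S = k*(2*R).
S = 0.51784 * (2 * 8.4807) = 8.7833 m
Therefore the sprinkler spacing along the lateral = 8.7833 m.


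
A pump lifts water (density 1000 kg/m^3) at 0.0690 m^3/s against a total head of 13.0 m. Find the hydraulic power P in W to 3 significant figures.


Approach: apply the hydraulic power relation, P = rho*g*Q*H.
P = 1000 * 9.81 * 0.0690 * 13.0 = 8800 W
Therefore the hydraulic power P = 8800 W.


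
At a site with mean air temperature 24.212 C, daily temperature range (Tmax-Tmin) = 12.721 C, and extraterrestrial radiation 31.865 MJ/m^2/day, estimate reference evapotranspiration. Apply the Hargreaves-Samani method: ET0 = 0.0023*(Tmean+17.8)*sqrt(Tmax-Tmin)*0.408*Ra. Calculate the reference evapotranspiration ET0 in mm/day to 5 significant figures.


ET0 = 0.0023*(24.212+17.8)*sqrt(12.721)*0.408*31.865 = 4.4806 mm/day
Therefore the reference evapotranspiration ET0 = 4.4806 mm/day.


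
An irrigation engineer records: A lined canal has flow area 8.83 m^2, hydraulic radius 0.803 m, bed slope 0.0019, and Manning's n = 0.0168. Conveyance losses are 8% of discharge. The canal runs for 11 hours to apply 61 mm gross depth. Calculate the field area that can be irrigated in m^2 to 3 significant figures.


Approach: apply Manning's equation with a conveyance and depth budget, Q = (1/n)*A*R^(2/3)*S^(1/2); Q_field = Q*(1-loss); Area = Q_field*t/(d/1000).
Step 1 — canal discharge (Manning's equation):
  Q = (1/0.0168) * 8.83 * 0.803^(2/3) * 0.0019^(1/2) = 19.793 m^3/s
Step 2 — delivered flow: Q_field = 19.793*(1 - 8/100) = 18.209 m^3/s
Step 3 — volume delivered: V = 18.209 * 11*3600 = 721090 m^3
Step 4 — area served: A = V / (depth/1000) = 721090 / 0.061 = 11800000 m^2
Therefore the field area that can be irrigated = 11800000 m^2.


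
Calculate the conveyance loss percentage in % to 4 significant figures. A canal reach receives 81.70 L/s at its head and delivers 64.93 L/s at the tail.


Approach: apply the conveyance loss ratio, loss% = ((Q_head - Q_tail)/Q_head)*100.
loss = ((81.70 - 64.93)/81.70)*100 = 20.53 %
Therefore the conveyance loss percentage = 20.53 %.


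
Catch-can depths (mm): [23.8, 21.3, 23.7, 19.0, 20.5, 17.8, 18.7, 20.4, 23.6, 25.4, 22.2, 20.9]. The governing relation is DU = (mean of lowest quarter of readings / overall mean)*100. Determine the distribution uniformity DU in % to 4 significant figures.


sorted lowest 3 of 12: [17.8, 18.7, 19.0] -> mean = 18.5000 mm
overall mean = 21.4417 mm
DU = (18.5000/21.4417)*100 = 86.28 %
Therefore the distribution uniformity DU = 86.28 %.


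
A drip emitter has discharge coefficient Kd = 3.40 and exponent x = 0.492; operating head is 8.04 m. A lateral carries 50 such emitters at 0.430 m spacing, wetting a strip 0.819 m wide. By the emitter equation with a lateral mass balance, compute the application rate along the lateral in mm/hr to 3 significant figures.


Approach: apply the emitter equation with a lateral mass balance, q = Kd*h^x; Q = n*q; rate = Q/(n*spacing*width).
Step 1 — single emitter flow (q = Kd*h^x):
  q = 3.40 * 8.04^0.492 = 9.4812 L/hr
Step 2 — total lateral flow: Q = 50 * 9.4812 = 474.06 L/hr
Step 3 — wetted area: A = 50 * 0.430 * 0.819 = 17.608 m^2
Step 4 — application rate: Q/A = 474.06/17.608 = 26.9 mm/hr
Therefore the application rate along the lateral = 26.9 mm/hr.


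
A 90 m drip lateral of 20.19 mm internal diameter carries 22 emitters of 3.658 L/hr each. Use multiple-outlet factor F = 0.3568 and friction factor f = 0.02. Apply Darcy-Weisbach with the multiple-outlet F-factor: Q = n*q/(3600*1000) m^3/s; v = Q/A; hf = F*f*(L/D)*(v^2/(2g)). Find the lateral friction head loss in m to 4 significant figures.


Q = 22*3.658/(3600*1000) = 2.23544e-05 m^3/s
A = pi*(20.19e-3/2)^2 = 3.20157e-04 m^2, so v = Q/A = 0.0698235 m/s
hf = 0.3568*0.02*(90/0.02019)*(0.0698235^2/(2*9.81)) = 0.007904 m
Therefore the lateral friction head loss = 0.007904 m.


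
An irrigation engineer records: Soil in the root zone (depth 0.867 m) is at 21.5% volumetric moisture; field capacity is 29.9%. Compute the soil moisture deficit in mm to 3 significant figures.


Approach: apply the soil moisture deficit relation, SMD = (FC - theta)/100 * depth * 1000.
SMD = (29.9 - 21.5)/100 * 0.867 * 1000 = 72.8 mm
Therefore the soil moisture deficit = 72.8 mm.


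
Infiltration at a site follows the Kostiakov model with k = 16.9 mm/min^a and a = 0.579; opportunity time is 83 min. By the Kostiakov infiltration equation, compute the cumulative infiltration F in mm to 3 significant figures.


Approach: apply the Kostiakov infiltration equation, F = k*t^a.
F = 16.9 * 83^0.579 = 218 mm
Therefore the cumulative infiltration F = 218 mm.


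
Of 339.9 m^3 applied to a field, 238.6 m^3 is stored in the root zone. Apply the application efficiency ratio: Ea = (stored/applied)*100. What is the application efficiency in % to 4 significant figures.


Ea = (238.6/339.9)*100 = 70.20 %
Therefore the application efficiency = 70.20 %.
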